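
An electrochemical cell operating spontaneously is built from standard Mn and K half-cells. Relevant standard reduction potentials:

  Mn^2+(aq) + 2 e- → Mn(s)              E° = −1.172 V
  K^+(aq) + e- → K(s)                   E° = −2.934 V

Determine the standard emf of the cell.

Of the two couples in this cell, the one with the more positive reduction potential is reduced at the cathode: here that is Mn²⁺/Mn (−1.172 V); K⁺/K (−2.934 V) is the anode.
E°cell = E°(cathode) − E°(anode) = −1.172 − (−2.934) = +1.762 V.

+1.762 V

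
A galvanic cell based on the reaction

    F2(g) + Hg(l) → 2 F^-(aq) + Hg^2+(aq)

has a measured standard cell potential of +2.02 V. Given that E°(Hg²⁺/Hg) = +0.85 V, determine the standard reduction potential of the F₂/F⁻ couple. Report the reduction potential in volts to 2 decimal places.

In the reaction as written the F₂/F⁻ couple is reduced (cathode) and Hg²⁺/Hg is oxidized (anode), so E°cell = E°(F₂/F⁻) − E°(Hg²⁺/Hg).
E°(F₂/F⁻) = E°cell + E°(anode) = +2.02 + (+0.85) = +2.87 V.

+2.87 V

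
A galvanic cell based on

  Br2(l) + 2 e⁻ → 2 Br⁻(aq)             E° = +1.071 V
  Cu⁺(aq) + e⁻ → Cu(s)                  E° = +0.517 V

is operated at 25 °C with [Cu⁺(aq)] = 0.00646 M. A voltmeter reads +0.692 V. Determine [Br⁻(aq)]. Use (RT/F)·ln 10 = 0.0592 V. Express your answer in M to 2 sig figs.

0.72 M

Br₂/Br⁻ is the cathode (higher E°); E°cell = +1.071 − (+0.517) = +0.554 V with n = 2.
Rearranging E = E° − (0.0592/n)·log Q gives log Q = 2(+0.554 − (+0.692))/0.0592 = −4.662.
The balanced reaction is Br2(l) + 2 Cu(s) → 2 Br⁻(aq) + 2 Cu⁺(aq), so Q = [Br⁻(aq)]^2·[Cu⁺(aq)]^2.
Solving for the unknown gives log [Br⁻(aq)] = −0.141, so [Br⁻(aq)] ≈ 0.72 M.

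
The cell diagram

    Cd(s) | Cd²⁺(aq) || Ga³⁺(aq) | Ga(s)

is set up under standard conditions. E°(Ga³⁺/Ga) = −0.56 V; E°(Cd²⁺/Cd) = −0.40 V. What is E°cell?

By convention the left-hand electrode in cell notation is the anode (oxidation) and the right-hand electrode is the cathode (reduction).
E°cell = E°(right) − E°(left) = −0.56 − (−0.40) = −0.16 V.
The negative sign shows that, as written, the cell would require an external voltage to drive the reaction.

−0.16 V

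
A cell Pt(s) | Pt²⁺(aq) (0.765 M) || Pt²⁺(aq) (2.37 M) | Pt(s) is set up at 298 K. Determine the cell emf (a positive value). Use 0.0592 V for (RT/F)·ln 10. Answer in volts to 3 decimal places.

0.015 V

For a concentration cell E°cell = 0, since both electrodes use the same couple.
The compartment with the higher Pt²⁺(aq) concentration (2.37 M) acts as the cathode; ions are reduced there and produced at the dilute (0.765 M) anode.
With n = 2, Ecell = −(0.0592/2)·log([dilute]/[conc]) = −(0.0592/2)·log(0.765/2.37) = +0.015 V.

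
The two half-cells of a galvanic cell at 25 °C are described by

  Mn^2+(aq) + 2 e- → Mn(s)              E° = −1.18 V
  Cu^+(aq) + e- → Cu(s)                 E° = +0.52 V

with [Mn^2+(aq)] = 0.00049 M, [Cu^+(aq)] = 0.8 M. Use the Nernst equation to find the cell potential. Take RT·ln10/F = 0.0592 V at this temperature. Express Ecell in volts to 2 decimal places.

+1.79 V

Cu⁺/Cu is reduced (cathode, E° = +0.52 V) and Mn²⁺/Mn is oxidized (anode).
E°cell = +0.52 − (−1.18) = +1.70 V, with n = 2 electrons transferred.
Balancing gives 2 Cu^+(aq) + Mn(s) → 2 Cu(s) + Mn^2+(aq); hence Q = [Mn^2+(aq)] / [Cu^+(aq)]^2 = 0.000766 (log Q = −3.116).
By the Nernst equation, E = +1.70 − (0.0592/2)·(−3.116) = +1.79 V.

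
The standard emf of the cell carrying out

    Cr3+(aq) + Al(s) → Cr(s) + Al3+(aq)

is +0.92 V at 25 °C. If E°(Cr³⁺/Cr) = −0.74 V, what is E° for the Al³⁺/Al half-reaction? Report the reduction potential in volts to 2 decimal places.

In the reaction as written the Cr³⁺/Cr couple is reduced (cathode) and Al³⁺/Al is oxidized (anode), so E°cell = E°(Cr³⁺/Cr) − E°(Al³⁺/Al).
E°(Al³⁺/Al) = E°(cathode) − E°cell = −0.74 − (+0.92) = −1.66 V.

−1.66 V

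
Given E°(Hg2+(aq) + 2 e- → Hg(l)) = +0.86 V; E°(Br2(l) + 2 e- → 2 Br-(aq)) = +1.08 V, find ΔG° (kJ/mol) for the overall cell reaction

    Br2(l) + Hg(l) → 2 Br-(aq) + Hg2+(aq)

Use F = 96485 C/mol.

In the reaction as written Br2(l) is reduced, so the Br₂/Br⁻ couple is the cathode and Hg²⁺/Hg is the anode.
E°cell = +1.08 − (+0.86) = +0.22 V; balancing electrons gives n = 2.
ΔG° = −nFE°cell = −(2)(96485)(+0.22) J/mol = −42.5 kJ/mol.

−42.5 kJ/mol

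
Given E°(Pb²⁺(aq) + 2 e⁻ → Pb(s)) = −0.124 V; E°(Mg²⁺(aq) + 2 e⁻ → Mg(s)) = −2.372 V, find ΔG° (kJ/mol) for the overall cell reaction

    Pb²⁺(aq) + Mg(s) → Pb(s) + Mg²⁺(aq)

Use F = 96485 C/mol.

In the reaction as written Pb²⁺(aq) is reduced, so the Pb²⁺/Pb couple is the cathode and Mg²⁺/Mg is the anode.
E°cell = −0.124 − (−2.372) = +2.248 V; balancing electrons gives n = 2.
ΔG° = −nFE°cell = −(2)(96485)(+2.248) J/mol = −434 kJ/mol.

−434 kJ/mol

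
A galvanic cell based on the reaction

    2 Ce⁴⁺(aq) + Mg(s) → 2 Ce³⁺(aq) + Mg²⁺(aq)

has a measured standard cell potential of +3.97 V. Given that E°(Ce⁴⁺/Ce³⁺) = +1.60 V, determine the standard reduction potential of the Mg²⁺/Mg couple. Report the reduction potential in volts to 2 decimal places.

−2.37 V

In the reaction as written the Ce⁴⁺/Ce³⁺ couple is reduced (cathode) and Mg²⁺/Mg is oxidized (anode), so E°cell = E°(Ce⁴⁺/Ce³⁺) − E°(Mg²⁺/Mg).
E°(Mg²⁺/Mg) = E°(cathode) − E°cell = +1.60 − (+3.97) = −2.37 V.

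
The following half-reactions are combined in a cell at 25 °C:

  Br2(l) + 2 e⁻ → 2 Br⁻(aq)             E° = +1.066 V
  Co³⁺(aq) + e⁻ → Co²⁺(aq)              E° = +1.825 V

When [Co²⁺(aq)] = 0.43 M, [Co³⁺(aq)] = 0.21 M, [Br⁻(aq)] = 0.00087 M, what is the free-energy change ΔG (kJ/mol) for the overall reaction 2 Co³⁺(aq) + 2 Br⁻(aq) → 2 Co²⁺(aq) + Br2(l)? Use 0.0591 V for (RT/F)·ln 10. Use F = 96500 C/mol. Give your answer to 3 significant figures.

The standard cell potential is +1.825 − (+1.066) = +0.759 V, with n = 2 electrons in the balanced equation.
Here Q = [Co²⁺(aq)]^2 / ([Co³⁺(aq)]^2·[Br⁻(aq)]^2) = 5.54×10^6 (log Q = 6.743), giving E = +0.759 − (0.0591/2)·(6.743) = +0.5597 V.
ΔG = −nFE = −(2)(96500)(+0.5597) J/mol = −108 kJ/mol.

−108 kJ/mol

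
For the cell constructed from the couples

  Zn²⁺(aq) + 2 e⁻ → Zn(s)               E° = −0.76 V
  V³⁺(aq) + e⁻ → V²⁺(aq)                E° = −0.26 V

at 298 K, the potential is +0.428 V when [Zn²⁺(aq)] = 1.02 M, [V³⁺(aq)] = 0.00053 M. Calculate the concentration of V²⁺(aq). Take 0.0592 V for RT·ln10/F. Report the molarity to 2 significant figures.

The V³⁺/V²⁺ couple has the larger reduction potential, so it is the cathode: E°cell = −0.26 − (−0.76) = +0.50 V and n = 2.
From the Nernst equation, log Q = n(E° − E)/0.0592 = 2·(+0.50 − (+0.428))/0.0592 = 2.432.
Balancing electrons gives 2 V³⁺(aq) + Zn(s) → 2 V²⁺(aq) + Zn²⁺(aq); thus Q = ([V²⁺(aq)]^2·[Zn²⁺(aq)]) / [V³⁺(aq)]^2.
Substituting the known concentrations and solving, log [V²⁺(aq)] = −2.064 and [V²⁺(aq)] = 0.0086 M.

0.0086 M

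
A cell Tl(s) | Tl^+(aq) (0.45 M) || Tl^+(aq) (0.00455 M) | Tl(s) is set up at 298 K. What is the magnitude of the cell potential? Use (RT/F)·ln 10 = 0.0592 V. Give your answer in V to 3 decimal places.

For a concentration cell E°cell = 0, since both electrodes use the same couple.
The compartment with the higher Tl^+(aq) concentration (0.45 M) acts as the cathode; ions are reduced there and produced at the dilute (0.00455 M) anode.
With n = 1, Ecell = −(0.0592/1)·log([dilute]/[conc]) = −(0.0592/1)·log(0.00455/0.45) = +0.118 V.

0.118 V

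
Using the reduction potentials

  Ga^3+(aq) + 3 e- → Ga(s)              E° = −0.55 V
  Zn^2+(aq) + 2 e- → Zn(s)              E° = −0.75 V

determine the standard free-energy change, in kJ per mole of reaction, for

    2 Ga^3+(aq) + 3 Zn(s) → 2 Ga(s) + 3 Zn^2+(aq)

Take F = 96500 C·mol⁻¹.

In the reaction as written Ga^3+(aq) is reduced, so the Ga³⁺/Ga couple is the cathode and Zn²⁺/Zn is the anode.
E°cell = −0.55 − (−0.75) = +0.20 V; balancing electrons gives n = 6.
ΔG° = −nFE°cell = −(6)(96500)(+0.20) J/mol = −116 kJ/mol.

−116 kJ/mol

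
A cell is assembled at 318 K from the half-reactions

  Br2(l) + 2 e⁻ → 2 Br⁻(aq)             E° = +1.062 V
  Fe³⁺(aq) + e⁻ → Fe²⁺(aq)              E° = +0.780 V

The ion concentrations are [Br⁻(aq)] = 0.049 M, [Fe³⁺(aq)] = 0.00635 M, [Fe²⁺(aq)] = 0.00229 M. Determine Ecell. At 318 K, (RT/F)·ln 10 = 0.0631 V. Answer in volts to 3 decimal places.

+0.337 V

Br₂/Br⁻ is reduced (cathode, E° = +1.062 V) and Fe³⁺/Fe²⁺ is oxidized (anode).
E°cell = +1.062 − (+0.780) = +0.282 V, with n = 2 electrons transferred.
The balanced reaction is Br2(l) + 2 Fe²⁺(aq) → 2 Br⁻(aq) + 2 Fe³⁺(aq), so Q = ([Br⁻(aq)]^2·[Fe³⁺(aq)]^2) / [Fe²⁺(aq)]^2 = 0.0185 and log Q = −1.734.
By the Nernst equation, E = +0.282 − (0.0631/2)·(−1.734) = +0.337 V.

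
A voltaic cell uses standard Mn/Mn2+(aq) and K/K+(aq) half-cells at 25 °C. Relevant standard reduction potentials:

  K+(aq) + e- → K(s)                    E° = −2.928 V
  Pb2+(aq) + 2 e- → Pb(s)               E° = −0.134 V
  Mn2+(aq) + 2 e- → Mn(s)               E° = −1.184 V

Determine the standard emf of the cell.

+1.744 V

The Mn²⁺/Mn couple has the higher E°, so Mn ion is reduced (cathode) and K is oxidized (anode).
E°cell = E°(cathode) − E°(anode) = −1.184 − (−2.928) = +1.744 V.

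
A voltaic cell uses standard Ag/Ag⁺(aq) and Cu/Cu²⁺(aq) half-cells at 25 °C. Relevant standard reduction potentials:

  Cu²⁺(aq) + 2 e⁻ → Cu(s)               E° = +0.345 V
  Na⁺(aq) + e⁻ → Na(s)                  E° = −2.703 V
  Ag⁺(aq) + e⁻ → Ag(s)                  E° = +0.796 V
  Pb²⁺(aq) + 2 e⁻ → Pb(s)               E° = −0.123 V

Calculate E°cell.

Of the two couples in this cell, the one with the more positive reduction potential is reduced at the cathode: here that is Ag⁺/Ag (+0.796 V); Cu²⁺/Cu (+0.345 V) is the anode.
E°cell = E°(cathode) − E°(anode) = +0.796 − (+0.345) = +0.451 V.

+0.451 V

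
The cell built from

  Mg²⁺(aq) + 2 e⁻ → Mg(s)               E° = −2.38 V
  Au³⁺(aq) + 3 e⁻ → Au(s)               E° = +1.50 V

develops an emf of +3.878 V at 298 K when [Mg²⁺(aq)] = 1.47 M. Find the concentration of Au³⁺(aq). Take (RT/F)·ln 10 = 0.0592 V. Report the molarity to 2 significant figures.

Au³⁺/Au is the cathode (higher E°); E°cell = +1.50 − (−2.38) = +3.88 V with n = 6.
From the Nernst equation, log Q = n(E° − E)/0.0592 = 6·(+3.88 − (+3.878))/0.0592 = 0.203.
Balancing electrons gives 2 Au³⁺(aq) + 3 Mg(s) → 2 Au(s) + 3 Mg²⁺(aq); thus Q = [Mg²⁺(aq)]^3 / [Au³⁺(aq)]^2.
Isolating [Au³⁺(aq)] in Q = 10^{0.203} yields log [Au³⁺(aq)] = 0.149, i.e. 1.4 M.

1.4 M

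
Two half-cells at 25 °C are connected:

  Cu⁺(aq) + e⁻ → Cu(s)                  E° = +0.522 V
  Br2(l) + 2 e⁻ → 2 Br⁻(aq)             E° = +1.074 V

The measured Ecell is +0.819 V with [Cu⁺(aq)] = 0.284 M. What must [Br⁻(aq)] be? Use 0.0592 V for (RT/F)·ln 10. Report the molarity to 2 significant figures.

0.00011 M

Br₂/Br⁻ is the cathode (higher E°); E°cell = +1.074 − (+0.522) = +0.552 V with n = 2.
Since E = E° − (0.0592/n)·log Q, log Q = n(E° − E)/0.0592 = −9.020.
For Br2(l) + 2 Cu(s) → 2 Br⁻(aq) + 2 Cu⁺(aq), the reaction quotient is Q = [Br⁻(aq)]^2·[Cu⁺(aq)]^2.
Isolating [Br⁻(aq)] in Q = 10^{−9.020} yields log [Br⁻(aq)] = −3.963, i.e. 0.00011 M.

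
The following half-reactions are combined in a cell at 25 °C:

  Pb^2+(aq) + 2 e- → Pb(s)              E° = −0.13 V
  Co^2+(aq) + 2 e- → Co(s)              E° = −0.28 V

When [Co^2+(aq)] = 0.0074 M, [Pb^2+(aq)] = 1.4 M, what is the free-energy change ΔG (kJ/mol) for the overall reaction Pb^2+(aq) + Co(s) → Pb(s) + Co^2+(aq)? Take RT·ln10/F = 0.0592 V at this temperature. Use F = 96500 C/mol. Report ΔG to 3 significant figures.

E°cell = −0.13 − (−0.28) = +0.15 V; the balanced reaction transfers n = 2 electrons.
Here Q = [Co^2+(aq)] / [Pb^2+(aq)] = 0.00529 (log Q = −2.277), giving E = +0.15 − (0.0592/2)·(−2.277) = +0.2174 V.
Then ΔG = −nFE = −2 × 96500 × +0.2174 J/mol = −42.0 kJ/mol.

−42.0 kJ/mol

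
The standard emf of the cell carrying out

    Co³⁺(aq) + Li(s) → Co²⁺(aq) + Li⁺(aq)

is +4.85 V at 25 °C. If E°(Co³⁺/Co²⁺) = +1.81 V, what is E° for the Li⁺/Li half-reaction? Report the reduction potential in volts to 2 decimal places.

In the reaction as written the Co³⁺/Co²⁺ couple is reduced (cathode) and Li⁺/Li is oxidized (anode), so E°cell = E°(Co³⁺/Co²⁺) − E°(Li⁺/Li).
E°(Li⁺/Li) = E°(cathode) − E°cell = +1.81 − (+4.85) = −3.04 V.

−3.04 V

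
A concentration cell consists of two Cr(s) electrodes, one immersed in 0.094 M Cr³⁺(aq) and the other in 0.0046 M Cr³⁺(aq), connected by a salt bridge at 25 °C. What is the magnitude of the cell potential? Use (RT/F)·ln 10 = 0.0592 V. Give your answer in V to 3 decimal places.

0.026 V

For a concentration cell E°cell = 0, since both electrodes use the same couple.
The compartment with the higher Cr³⁺(aq) concentration (0.094 M) acts as the cathode; ions are reduced there and produced at the dilute (0.0046 M) anode.
With n = 3, Ecell = −(0.0592/3)·log([dilute]/[conc]) = −(0.0592/3)·log(0.0046/0.094) = +0.026 V.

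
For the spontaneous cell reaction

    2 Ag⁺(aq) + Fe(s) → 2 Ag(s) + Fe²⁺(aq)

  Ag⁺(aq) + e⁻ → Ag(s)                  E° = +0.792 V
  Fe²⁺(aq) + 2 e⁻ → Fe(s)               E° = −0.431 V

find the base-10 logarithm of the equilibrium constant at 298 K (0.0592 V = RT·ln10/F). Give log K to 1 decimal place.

log K = 41.3

The Ag⁺/Ag couple is reduced (cathode); E°cell = +0.792 − (−0.431) = +1.223 V with n = 2.
At equilibrium E = 0, so log K = nE°cell / 0.0592 = (2)(+1.223) / 0.0592 = 41.3.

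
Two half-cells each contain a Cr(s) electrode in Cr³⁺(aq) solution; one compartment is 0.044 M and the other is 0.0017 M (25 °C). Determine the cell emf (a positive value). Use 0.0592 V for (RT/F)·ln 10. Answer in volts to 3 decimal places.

0.028 V

For a concentration cell E°cell = 0, since both electrodes use the same couple.
The compartment with the higher Cr³⁺(aq) concentration (0.044 M) acts as the cathode; ions are reduced there and produced at the dilute (0.0017 M) anode.
With n = 3, Ecell = −(0.0592/3)·log([dilute]/[conc]) = −(0.0592/3)·log(0.0017/0.044) = +0.028 V.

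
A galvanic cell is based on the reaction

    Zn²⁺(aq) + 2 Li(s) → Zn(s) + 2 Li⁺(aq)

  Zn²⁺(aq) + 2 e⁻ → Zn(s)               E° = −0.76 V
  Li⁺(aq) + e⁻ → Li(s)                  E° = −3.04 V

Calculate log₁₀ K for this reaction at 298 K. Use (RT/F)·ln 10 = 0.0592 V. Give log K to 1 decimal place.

log K = 77.0

The Zn²⁺/Zn couple is reduced (cathode); E°cell = −0.76 − (−3.04) = +2.28 V with n = 2.
At equilibrium E = 0, so log K = nE°cell / 0.0592 = (2)(+2.28) / 0.0592 = 77.0.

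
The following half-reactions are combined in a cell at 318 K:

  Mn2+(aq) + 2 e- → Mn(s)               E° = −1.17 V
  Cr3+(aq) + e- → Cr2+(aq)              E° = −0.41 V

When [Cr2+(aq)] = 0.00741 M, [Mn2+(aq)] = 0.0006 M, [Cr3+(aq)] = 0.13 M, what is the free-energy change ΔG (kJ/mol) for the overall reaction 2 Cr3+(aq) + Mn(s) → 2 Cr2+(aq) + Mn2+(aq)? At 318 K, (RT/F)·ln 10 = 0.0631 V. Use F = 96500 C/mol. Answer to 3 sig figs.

With Cr³⁺/Cr²⁺ reduced at the cathode, E°cell = −0.41 − (−1.17) = +0.76 V and n = 2.
Q = ([Cr2+(aq)]^2·[Mn2+(aq)]) / [Cr3+(aq)]^2 = 1.95×10^−6, so log Q = −5.710 and E = +0.76 − (0.0631/2)(−5.710) = +0.9402 V.
Then ΔG = −nFE = −2 × 96500 × +0.9402 J/mol = −181 kJ/mol.

−181 kJ/mol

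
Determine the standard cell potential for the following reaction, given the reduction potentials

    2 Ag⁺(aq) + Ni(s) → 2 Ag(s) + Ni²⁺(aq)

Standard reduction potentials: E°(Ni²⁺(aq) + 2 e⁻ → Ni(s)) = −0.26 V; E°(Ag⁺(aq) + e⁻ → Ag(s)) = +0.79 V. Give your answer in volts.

+1.05 V

Ag⁺(aq) gains electrons, so the Ag⁺/Ag couple is the cathode; the Ni²⁺/Ni couple is the anode.
E°cell = E°(cathode) − E°(anode) = +0.79 − (−0.26) = +1.05 V.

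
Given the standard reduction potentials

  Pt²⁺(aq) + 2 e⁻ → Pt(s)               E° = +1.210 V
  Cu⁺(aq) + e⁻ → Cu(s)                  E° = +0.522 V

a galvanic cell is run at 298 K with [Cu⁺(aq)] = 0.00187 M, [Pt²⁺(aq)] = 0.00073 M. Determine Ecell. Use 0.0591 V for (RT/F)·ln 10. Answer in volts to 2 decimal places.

+0.76 V

The Pt²⁺/Pt couple has the more positive E°, so it is the cathode; Cu⁺/Cu is the anode.
The standard potential is +1.210 − (+0.522) = +0.688 V and the balanced reaction transfers n = 2 electrons.
Balancing gives Pt²⁺(aq) + 2 Cu(s) → Pt(s) + 2 Cu⁺(aq); hence Q = [Cu⁺(aq)]^2 / [Pt²⁺(aq)] = 0.00479 (log Q = −2.320).
Applying E = E° − (RT ln10/nF)·log Q gives +0.688 − (0.0591/2)(−2.320) = +0.76 V.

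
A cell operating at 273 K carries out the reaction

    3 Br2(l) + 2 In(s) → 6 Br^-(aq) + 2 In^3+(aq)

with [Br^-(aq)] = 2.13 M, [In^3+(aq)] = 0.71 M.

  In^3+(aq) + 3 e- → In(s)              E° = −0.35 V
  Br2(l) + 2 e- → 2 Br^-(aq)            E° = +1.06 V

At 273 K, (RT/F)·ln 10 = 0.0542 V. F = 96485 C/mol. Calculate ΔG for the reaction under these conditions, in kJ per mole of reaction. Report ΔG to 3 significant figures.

−808 kJ/mol

With Br₂/Br⁻ reduced at the cathode, E°cell = +1.06 − (−0.35) = +1.41 V and n = 6.
Q = [Br^-(aq)]^6·[In^3+(aq)]^2 = 47.1, so log Q = 1.673 and E = +1.41 − (0.0542/6)(1.673) = +1.3949 V.
ΔG = −nFE = −(6)(96485)(+1.3949) J/mol = −808 kJ/mol.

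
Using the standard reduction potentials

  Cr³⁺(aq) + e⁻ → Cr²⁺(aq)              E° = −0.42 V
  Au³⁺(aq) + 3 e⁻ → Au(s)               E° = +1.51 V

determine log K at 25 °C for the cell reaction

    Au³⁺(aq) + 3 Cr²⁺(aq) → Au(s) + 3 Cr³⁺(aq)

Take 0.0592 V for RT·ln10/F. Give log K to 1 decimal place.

log K = 97.8

The Au³⁺/Au couple is reduced (cathode); E°cell = +1.51 − (−0.42) = +1.93 V with n = 3.
At equilibrium E = 0, so log K = nE°cell / 0.0592 = (3)(+1.93) / 0.0592 = 97.8.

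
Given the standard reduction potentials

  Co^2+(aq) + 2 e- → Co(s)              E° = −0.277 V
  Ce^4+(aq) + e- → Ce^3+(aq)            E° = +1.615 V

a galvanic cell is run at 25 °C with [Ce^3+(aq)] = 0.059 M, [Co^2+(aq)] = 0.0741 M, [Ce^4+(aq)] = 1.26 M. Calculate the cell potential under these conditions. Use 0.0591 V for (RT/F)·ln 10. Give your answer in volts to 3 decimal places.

+2.004 V

Since E°(Ce⁴⁺/Ce³⁺) > E°(Co²⁺/Co), Ce⁴⁺/Ce³⁺ serves as the cathode.
E°cell = +1.615 − (−0.277) = +1.892 V, with n = 2 electrons transferred.
Balancing gives 2 Ce^4+(aq) + Co(s) → 2 Ce^3+(aq) + Co^2+(aq); hence Q = ([Ce^3+(aq)]^2·[Co^2+(aq)]) / [Ce^4+(aq)]^2 = 0.000162 (log Q = −3.789).
E = E° − (0.0591/n)·log Q = +1.892 − (0.0591/2)(−3.789) = +2.004 V.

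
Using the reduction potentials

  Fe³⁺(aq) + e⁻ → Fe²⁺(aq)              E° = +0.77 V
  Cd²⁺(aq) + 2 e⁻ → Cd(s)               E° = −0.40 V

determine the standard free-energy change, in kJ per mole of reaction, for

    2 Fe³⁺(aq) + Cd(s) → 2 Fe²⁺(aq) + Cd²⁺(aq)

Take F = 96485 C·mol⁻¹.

In the reaction as written Fe³⁺(aq) is reduced, so the Fe³⁺/Fe²⁺ couple is the cathode and Cd²⁺/Cd is the anode.
E°cell = +0.77 − (−0.40) = +1.17 V; balancing electrons gives n = 2.
ΔG° = −nFE°cell = −(2)(96485)(+1.17) J/mol = −226 kJ/mol.

−226 kJ/mol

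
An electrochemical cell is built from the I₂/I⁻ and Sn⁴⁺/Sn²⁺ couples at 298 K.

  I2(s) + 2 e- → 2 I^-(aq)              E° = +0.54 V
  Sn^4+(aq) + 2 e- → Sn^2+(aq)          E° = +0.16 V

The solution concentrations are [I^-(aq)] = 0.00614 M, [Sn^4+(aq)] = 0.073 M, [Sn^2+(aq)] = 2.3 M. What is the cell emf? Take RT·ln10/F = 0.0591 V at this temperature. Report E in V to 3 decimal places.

Since E°(I₂/I⁻) > E°(Sn⁴⁺/Sn²⁺), I₂/I⁻ serves as the cathode.
E°cell = E°cat − E°an = +0.54 − (+0.16) = +0.38 V; n = 2.
Balancing gives I2(s) + Sn^2+(aq) → 2 I^-(aq) + Sn^4+(aq); hence Q = ([I^-(aq)]^2·[Sn^4+(aq)]) / [Sn^2+(aq)] = 1.2×10^−6 (log Q = −5.922).
E = E° − (0.0591/n)·log Q = +0.38 − (0.0591/2)(−5.922) = +0.555 V.

+0.555 V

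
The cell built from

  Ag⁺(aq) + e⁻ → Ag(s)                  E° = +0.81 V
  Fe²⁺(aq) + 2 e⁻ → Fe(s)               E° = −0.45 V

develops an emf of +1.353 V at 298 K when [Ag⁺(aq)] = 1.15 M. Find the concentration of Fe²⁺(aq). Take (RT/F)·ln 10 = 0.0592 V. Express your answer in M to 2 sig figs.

0.00095 M

Ag⁺/Ag is the cathode (higher E°); E°cell = +0.81 − (−0.45) = +1.26 V with n = 2.
Since E = E° − (0.0592/n)·log Q, log Q = n(E° − E)/0.0592 = −3.142.
For 2 Ag⁺(aq) + Fe(s) → 2 Ag(s) + Fe²⁺(aq), the reaction quotient is Q = [Fe²⁺(aq)] / [Ag⁺(aq)]^2.
Solving for the unknown gives log [Fe²⁺(aq)] = −3.021, so [Fe²⁺(aq)] ≈ 0.00095 M.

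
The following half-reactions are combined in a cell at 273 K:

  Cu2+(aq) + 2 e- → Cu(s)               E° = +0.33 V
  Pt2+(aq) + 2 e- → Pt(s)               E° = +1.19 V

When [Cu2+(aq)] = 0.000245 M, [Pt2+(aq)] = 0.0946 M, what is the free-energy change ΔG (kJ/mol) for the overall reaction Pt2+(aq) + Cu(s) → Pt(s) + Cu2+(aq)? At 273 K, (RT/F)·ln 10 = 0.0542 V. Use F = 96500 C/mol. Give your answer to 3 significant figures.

The standard cell potential is +1.19 − (+0.33) = +0.86 V, with n = 2 electrons in the balanced equation.
Q = [Cu2+(aq)] / [Pt2+(aq)] = 0.00259, so log Q = −2.587 and E = +0.86 − (0.0542/2)(−2.587) = +0.9301 V.
Finally ΔG = −nFE = −(2)(96500 C/mol)(+0.9301 V) = −180 kJ/mol.

−180 kJ/mol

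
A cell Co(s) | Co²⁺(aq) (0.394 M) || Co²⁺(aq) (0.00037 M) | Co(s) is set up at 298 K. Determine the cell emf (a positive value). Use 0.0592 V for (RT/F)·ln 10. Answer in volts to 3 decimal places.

For a concentration cell E°cell = 0, since both electrodes use the same couple.
The compartment with the higher Co²⁺(aq) concentration (0.394 M) acts as the cathode; ions are reduced there and produced at the dilute (0.00037 M) anode.
With n = 2, Ecell = −(0.0592/2)·log([dilute]/[conc]) = −(0.0592/2)·log(0.00037/0.394) = +0.090 V.

0.090 V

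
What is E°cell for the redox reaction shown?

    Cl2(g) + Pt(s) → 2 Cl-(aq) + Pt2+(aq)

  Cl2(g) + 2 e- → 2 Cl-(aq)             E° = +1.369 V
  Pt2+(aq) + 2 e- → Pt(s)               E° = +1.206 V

Cl2(g) gains electrons, so the Cl₂/Cl⁻ couple is the cathode; the Pt²⁺/Pt couple is the anode.
E°cell = E°(cathode) − E°(anode) = +1.369 − (+1.206) = +0.163 V.
The positive value indicates the reaction is spontaneous as written.

+0.163 V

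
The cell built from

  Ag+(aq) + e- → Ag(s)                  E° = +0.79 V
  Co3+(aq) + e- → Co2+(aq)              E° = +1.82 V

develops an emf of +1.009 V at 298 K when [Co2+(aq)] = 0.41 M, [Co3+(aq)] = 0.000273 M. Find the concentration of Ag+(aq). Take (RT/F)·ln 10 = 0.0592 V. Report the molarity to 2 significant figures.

0.0015 M

The Co³⁺/Co²⁺ couple has the larger reduction potential, so it is the cathode: E°cell = +1.82 − (+0.79) = +1.03 V and n = 1.
From the Nernst equation, log Q = n(E° − E)/0.0592 = 1·(+1.03 − (+1.009))/0.0592 = 0.355.
The balanced reaction is Co3+(aq) + Ag(s) → Co2+(aq) + Ag+(aq), so Q = ([Co2+(aq)]·[Ag+(aq)]) / [Co3+(aq)].
Substituting the known concentrations and solving, log [Ag+(aq)] = −2.822 and [Ag+(aq)] = 0.0015 M.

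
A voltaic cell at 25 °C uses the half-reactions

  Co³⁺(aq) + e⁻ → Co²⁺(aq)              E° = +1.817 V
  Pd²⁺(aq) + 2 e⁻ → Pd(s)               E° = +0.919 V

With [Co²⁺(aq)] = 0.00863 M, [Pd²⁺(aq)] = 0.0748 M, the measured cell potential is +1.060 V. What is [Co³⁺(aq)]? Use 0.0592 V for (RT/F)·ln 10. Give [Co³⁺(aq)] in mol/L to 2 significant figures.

With Co³⁺/Co²⁺ at the cathode and Pd²⁺/Pd at the anode, E°cell = +1.817 − (+0.919) = +0.898 V (n = 2).
Rearranging E = E° − (0.0592/n)·log Q gives log Q = 2(+0.898 − (+1.060))/0.0592 = −5.473.
For 2 Co³⁺(aq) + Pd(s) → 2 Co²⁺(aq) + Pd²⁺(aq), the reaction quotient is Q = ([Co²⁺(aq)]^2·[Pd²⁺(aq)]) / [Co³⁺(aq)]^2.
Isolating [Co³⁺(aq)] in Q = 10^{−5.473} yields log [Co³⁺(aq)] = 0.109, i.e. 1.3 M.

1.3 M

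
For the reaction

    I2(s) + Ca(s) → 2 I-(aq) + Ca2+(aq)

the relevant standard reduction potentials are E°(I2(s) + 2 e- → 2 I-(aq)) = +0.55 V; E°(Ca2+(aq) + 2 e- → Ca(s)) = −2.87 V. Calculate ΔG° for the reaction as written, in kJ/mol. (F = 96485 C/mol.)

In the reaction as written I2(s) is reduced, so the I₂/I⁻ couple is the cathode and Ca²⁺/Ca is the anode.
E°cell = +0.55 − (−2.87) = +3.42 V; balancing electrons gives n = 2.
ΔG° = −nFE°cell = −(2)(96485)(+3.42) J/mol = −660 kJ/mol.

−660 kJ/mol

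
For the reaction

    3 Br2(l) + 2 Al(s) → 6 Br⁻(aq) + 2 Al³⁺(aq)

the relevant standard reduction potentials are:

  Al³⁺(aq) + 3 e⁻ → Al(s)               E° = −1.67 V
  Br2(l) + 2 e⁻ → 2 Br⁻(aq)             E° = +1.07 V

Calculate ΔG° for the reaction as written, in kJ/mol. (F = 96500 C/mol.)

−1586 kJ/mol

In the reaction as written Br2(l) is reduced, so the Br₂/Br⁻ couple is the cathode and Al³⁺/Al is the anode.
E°cell = +1.07 − (−1.67) = +2.74 V; balancing electrons gives n = 6.
ΔG° = −nFE°cell = −(6)(96500)(+2.74) J/mol = −1586 kJ/mol.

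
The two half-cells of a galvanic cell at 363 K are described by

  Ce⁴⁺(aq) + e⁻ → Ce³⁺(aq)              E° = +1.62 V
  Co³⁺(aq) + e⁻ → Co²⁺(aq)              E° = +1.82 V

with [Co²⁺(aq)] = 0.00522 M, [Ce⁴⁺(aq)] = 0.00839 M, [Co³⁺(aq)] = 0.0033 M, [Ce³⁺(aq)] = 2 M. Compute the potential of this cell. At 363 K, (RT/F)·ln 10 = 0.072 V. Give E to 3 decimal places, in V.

+0.357 V

The Co³⁺/Co²⁺ couple has the more positive E°, so it is the cathode; Ce⁴⁺/Ce³⁺ is the anode.
The standard potential is +1.82 − (+1.62) = +0.20 V and the balanced reaction transfers n = 1 electron.
For the overall reaction Co³⁺(aq) + Ce³⁺(aq) → Co²⁺(aq) + Ce⁴⁺(aq), Q = ([Co²⁺(aq)]·[Ce⁴⁺(aq)]) / ([Co³⁺(aq)]·[Ce³⁺(aq)]) = 0.00664, giving log Q = −2.178.
Applying E = E° − (RT ln10/nF)·log Q gives +0.20 − (0.072/1)(−2.178) = +0.357 V.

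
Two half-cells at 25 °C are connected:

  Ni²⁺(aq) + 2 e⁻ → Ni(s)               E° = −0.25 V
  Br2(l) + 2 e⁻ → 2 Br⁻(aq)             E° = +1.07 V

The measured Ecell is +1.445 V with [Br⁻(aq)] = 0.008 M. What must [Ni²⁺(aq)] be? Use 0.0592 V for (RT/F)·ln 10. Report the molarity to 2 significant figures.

Br₂/Br⁻ is the cathode (higher E°); E°cell = +1.07 − (−0.25) = +1.32 V with n = 2.
From the Nernst equation, log Q = n(E° − E)/0.0592 = 2·(+1.32 − (+1.445))/0.0592 = −4.223.
Balancing electrons gives Br2(l) + Ni(s) → 2 Br⁻(aq) + Ni²⁺(aq); thus Q = [Br⁻(aq)]^2·[Ni²⁺(aq)].
Solving for the unknown gives log [Ni²⁺(aq)] = −0.029, so [Ni²⁺(aq)] ≈ 0.94 M.

0.94 M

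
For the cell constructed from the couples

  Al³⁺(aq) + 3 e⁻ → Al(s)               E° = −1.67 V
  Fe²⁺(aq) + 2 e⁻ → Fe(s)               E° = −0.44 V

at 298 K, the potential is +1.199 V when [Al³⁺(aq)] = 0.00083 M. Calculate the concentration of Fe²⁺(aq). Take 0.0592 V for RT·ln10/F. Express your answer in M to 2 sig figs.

The Fe²⁺/Fe couple has the larger reduction potential, so it is the cathode: E°cell = −0.44 − (−1.67) = +1.23 V and n = 6.
From the Nernst equation, log Q = n(E° − E)/0.0592 = 6·(+1.23 − (+1.199))/0.0592 = 3.142.
The balanced reaction is 3 Fe²⁺(aq) + 2 Al(s) → 3 Fe(s) + 2 Al³⁺(aq), so Q = [Al³⁺(aq)]^2 / [Fe²⁺(aq)]^3.
Isolating [Fe²⁺(aq)] in Q = 10^{3.142} yields log [Fe²⁺(aq)] = −3.101, i.e. 0.00079 M.

0.00079 M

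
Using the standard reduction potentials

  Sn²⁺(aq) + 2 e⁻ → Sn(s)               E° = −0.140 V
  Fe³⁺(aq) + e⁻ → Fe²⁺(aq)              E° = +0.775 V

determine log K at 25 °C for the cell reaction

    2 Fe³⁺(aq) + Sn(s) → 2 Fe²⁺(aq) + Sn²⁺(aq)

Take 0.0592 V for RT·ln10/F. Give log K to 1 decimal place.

log K = 30.9

The Fe³⁺/Fe²⁺ couple is reduced (cathode); E°cell = +0.775 − (−0.140) = +0.915 V with n = 2.
At equilibrium E = 0, so log K = nE°cell / 0.0592 = (2)(+0.915) / 0.0592 = 30.9.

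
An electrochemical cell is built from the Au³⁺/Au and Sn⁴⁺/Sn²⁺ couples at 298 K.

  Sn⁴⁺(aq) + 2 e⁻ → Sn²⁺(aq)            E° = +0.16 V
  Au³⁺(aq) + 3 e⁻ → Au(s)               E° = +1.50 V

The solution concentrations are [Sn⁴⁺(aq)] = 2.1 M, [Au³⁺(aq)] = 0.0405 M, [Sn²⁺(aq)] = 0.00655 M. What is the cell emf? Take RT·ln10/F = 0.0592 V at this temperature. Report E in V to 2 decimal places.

Au³⁺/Au is reduced (cathode, E° = +1.50 V) and Sn⁴⁺/Sn²⁺ is oxidized (anode).
E°cell = E°cat − E°an = +1.50 − (+0.16) = +1.34 V; n = 6.
Balancing gives 2 Au³⁺(aq) + 3 Sn²⁺(aq) → 2 Au(s) + 3 Sn⁴⁺(aq); hence Q = [Sn⁴⁺(aq)]^3 / ([Au³⁺(aq)]^2·[Sn²⁺(aq)]^3) = 2.01×10^10 (log Q = 10.303).
E = E° − (0.0592/n)·log Q = +1.34 − (0.0592/6)(10.303) = +1.24 V.

+1.24 V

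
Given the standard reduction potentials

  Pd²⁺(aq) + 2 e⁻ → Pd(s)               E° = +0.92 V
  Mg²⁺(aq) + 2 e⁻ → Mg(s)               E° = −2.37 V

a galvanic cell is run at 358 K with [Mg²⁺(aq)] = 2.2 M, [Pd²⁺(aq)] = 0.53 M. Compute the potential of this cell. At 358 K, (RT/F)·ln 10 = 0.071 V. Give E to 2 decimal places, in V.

Since E°(Pd²⁺/Pd) > E°(Mg²⁺/Mg), Pd²⁺/Pd serves as the cathode.
The standard potential is +0.92 − (−2.37) = +3.29 V and the balanced reaction transfers n = 2 electrons.
Balancing gives Pd²⁺(aq) + Mg(s) → Pd(s) + Mg²⁺(aq); hence Q = [Mg²⁺(aq)] / [Pd²⁺(aq)] = 4.15 (log Q = 0.618).
E = E° − (0.071/n)·log Q = +3.29 − (0.071/2)(0.618) = +3.27 V.

+3.27 V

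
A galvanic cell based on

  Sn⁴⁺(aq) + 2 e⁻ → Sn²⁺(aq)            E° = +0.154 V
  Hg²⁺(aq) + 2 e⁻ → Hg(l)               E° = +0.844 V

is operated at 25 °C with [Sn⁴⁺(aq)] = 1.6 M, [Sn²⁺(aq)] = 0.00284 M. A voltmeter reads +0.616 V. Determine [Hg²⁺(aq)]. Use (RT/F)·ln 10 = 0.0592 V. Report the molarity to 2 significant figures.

The Hg²⁺/Hg couple has the larger reduction potential, so it is the cathode: E°cell = +0.844 − (+0.154) = +0.690 V and n = 2.
Rearranging E = E° − (0.0592/n)·log Q gives log Q = 2(+0.690 − (+0.616))/0.0592 = 2.500.
The balanced reaction is Hg²⁺(aq) + Sn²⁺(aq) → Hg(l) + Sn⁴⁺(aq), so Q = [Sn⁴⁺(aq)] / ([Hg²⁺(aq)]·[Sn²⁺(aq)]).
Isolating [Hg²⁺(aq)] in Q = 10^{2.500} yields log [Hg²⁺(aq)] = 0.251, i.e. 1.8 M.

1.8 M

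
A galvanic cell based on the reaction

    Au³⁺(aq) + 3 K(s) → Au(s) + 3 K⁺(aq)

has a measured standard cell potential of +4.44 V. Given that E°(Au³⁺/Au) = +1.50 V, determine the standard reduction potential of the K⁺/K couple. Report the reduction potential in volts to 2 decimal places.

−2.94 V

In the reaction as written the Au³⁺/Au couple is reduced (cathode) and K⁺/K is oxidized (anode), so E°cell = E°(Au³⁺/Au) − E°(K⁺/K).
E°(K⁺/K) = E°(cathode) − E°cell = +1.50 − (+4.44) = −2.94 V.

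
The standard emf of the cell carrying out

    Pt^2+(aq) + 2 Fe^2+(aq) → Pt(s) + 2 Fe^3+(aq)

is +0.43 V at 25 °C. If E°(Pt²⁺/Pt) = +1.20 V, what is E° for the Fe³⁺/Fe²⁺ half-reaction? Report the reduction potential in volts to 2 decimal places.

+0.77 V

In the reaction as written the Pt²⁺/Pt couple is reduced (cathode) and Fe³⁺/Fe²⁺ is oxidized (anode), so E°cell = E°(Pt²⁺/Pt) − E°(Fe³⁺/Fe²⁺).
E°(Fe³⁺/Fe²⁺) = E°(cathode) − E°cell = +1.20 − (+0.43) = +0.77 V.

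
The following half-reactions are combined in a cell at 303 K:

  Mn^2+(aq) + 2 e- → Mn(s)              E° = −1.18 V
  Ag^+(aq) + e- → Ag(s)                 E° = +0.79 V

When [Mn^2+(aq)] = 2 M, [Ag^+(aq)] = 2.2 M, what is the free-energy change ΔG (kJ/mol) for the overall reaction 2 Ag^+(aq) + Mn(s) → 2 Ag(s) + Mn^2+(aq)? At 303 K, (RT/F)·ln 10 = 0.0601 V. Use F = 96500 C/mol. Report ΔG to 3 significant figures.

−382 kJ/mol

E°cell = +0.79 − (−1.18) = +1.97 V; the balanced reaction transfers n = 2 electrons.
Here Q = [Mn^2+(aq)] / [Ag^+(aq)]^2 = 0.413 (log Q = −0.384), giving E = +1.97 − (0.0601/2)·(−0.384) = +1.9815 V.
Finally ΔG = −nFE = −(2)(96500 C/mol)(+1.9815 V) = −382 kJ/mol.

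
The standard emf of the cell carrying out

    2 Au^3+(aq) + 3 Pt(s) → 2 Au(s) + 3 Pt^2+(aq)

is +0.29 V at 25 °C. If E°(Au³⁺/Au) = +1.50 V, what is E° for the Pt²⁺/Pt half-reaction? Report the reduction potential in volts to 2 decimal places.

+1.21 V

In the reaction as written the Au³⁺/Au couple is reduced (cathode) and Pt²⁺/Pt is oxidized (anode), so E°cell = E°(Au³⁺/Au) − E°(Pt²⁺/Pt).
E°(Pt²⁺/Pt) = E°(cathode) − E°cell = +1.50 − (+0.29) = +1.21 V.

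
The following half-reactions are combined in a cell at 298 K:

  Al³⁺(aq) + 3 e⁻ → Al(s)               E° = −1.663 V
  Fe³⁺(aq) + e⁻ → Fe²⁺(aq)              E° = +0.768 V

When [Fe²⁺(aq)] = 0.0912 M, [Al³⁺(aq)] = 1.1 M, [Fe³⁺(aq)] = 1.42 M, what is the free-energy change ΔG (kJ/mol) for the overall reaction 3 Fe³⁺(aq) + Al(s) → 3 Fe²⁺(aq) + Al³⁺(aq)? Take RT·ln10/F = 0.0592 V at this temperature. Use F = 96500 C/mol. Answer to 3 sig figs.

The standard cell potential is +0.768 − (−1.663) = +2.431 V, with n = 3 electrons in the balanced equation.
Here Q = ([Fe²⁺(aq)]^3·[Al³⁺(aq)]) / [Fe³⁺(aq)]^3 = 0.000291 (log Q = −3.535), giving E = +2.431 − (0.0592/3)·(−3.535) = +2.5008 V.
ΔG = −nFE = −(3)(96500)(+2.5008) J/mol = −724 kJ/mol.

−724 kJ/mol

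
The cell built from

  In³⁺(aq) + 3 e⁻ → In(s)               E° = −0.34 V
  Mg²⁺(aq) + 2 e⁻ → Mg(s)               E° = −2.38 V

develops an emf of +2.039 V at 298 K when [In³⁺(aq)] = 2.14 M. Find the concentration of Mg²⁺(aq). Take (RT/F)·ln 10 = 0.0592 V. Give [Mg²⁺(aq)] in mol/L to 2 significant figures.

1.8 M

In³⁺/In is the cathode (higher E°); E°cell = −0.34 − (−2.38) = +2.04 V with n = 6.
Since E = E° − (0.0592/n)·log Q, log Q = n(E° − E)/0.0592 = 0.101.
Balancing electrons gives 2 In³⁺(aq) + 3 Mg(s) → 2 In(s) + 3 Mg²⁺(aq); thus Q = [Mg²⁺(aq)]^3 / [In³⁺(aq)]^2.
Solving for the unknown gives log [Mg²⁺(aq)] = 0.254, so [Mg²⁺(aq)] ≈ 1.8 M.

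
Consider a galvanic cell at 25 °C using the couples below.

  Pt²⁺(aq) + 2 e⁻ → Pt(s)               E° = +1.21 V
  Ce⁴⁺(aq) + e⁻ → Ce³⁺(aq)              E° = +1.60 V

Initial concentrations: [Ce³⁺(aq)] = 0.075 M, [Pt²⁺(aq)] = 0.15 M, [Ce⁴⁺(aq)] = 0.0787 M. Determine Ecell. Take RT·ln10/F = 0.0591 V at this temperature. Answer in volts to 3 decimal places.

+0.416 V

Since E°(Ce⁴⁺/Ce³⁺) > E°(Pt²⁺/Pt), Ce⁴⁺/Ce³⁺ serves as the cathode.
The standard potential is +1.60 − (+1.21) = +0.39 V and the balanced reaction transfers n = 2 electrons.
The balanced reaction is 2 Ce⁴⁺(aq) + Pt(s) → 2 Ce³⁺(aq) + Pt²⁺(aq), so Q = ([Ce³⁺(aq)]^2·[Pt²⁺(aq)]) / [Ce⁴⁺(aq)]^2 = 0.136 and log Q = −0.866.
E = E° − (0.0591/n)·log Q = +0.39 − (0.0591/2)(−0.866) = +0.416 V.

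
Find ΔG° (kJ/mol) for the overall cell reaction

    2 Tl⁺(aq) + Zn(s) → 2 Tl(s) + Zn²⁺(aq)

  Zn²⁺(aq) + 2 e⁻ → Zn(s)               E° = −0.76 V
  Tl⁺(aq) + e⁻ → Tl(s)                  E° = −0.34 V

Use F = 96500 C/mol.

In the reaction as written Tl⁺(aq) is reduced, so the Tl⁺/Tl couple is the cathode and Zn²⁺/Zn is the anode.
E°cell = −0.34 − (−0.76) = +0.42 V; balancing electrons gives n = 2.
ΔG° = −nFE°cell = −(2)(96500)(+0.42) J/mol = −81.1 kJ/mol.

−81.1 kJ/mol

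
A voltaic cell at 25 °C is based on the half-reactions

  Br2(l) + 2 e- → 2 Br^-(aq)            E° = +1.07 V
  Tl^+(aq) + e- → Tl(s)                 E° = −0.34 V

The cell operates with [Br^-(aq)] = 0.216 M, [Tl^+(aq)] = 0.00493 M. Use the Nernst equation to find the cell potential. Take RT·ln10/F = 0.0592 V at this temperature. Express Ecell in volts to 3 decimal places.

+1.586 V

Since E°(Br₂/Br⁻) > E°(Tl⁺/Tl), Br₂/Br⁻ serves as the cathode.
The standard potential is +1.07 − (−0.34) = +1.41 V and the balanced reaction transfers n = 2 electrons.
The balanced reaction is Br2(l) + 2 Tl(s) → 2 Br^-(aq) + 2 Tl^+(aq), so Q = [Br^-(aq)]^2·[Tl^+(aq)]^2 = 1.13×10^−6 and log Q = −5.945.
Applying E = E° − (RT ln10/nF)·log Q gives +1.41 − (0.0592/2)(−5.945) = +1.586 V.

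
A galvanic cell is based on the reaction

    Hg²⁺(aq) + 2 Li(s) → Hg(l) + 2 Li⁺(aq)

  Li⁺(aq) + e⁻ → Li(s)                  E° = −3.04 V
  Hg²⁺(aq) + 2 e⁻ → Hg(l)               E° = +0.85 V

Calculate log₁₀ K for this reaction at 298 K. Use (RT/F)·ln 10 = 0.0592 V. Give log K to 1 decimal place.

log K = 131.4

The Hg²⁺/Hg couple is reduced (cathode); E°cell = +0.85 − (−3.04) = +3.89 V with n = 2.
At equilibrium E = 0, so log K = nE°cell / 0.0592 = (2)(+3.89) / 0.0592 = 131.4.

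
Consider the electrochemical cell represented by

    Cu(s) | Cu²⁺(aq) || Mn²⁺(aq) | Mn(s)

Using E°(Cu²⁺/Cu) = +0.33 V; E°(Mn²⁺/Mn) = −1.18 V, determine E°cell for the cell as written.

−1.51 V

By convention the left-hand electrode in cell notation is the anode (oxidation) and the right-hand electrode is the cathode (reduction).
E°cell = E°(right) − E°(left) = −1.18 − (+0.33) = −1.51 V.
The negative sign shows that, as written, the cell would require an external voltage to drive the reaction.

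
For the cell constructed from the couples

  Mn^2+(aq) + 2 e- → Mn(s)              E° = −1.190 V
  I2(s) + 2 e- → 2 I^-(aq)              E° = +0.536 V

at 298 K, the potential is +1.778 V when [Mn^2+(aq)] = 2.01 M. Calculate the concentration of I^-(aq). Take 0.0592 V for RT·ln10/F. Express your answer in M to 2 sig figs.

0.093 M

With I₂/I⁻ at the cathode and Mn²⁺/Mn at the anode, E°cell = +0.536 − (−1.190) = +1.726 V (n = 2).
Rearranging E = E° − (0.0592/n)·log Q gives log Q = 2(+1.726 − (+1.778))/0.0592 = −1.757.
For I2(s) + Mn(s) → 2 I^-(aq) + Mn^2+(aq), the reaction quotient is Q = [I^-(aq)]^2·[Mn^2+(aq)].
Substituting the known concentrations and solving, log [I^-(aq)] = −1.030 and [I^-(aq)] = 0.093 M.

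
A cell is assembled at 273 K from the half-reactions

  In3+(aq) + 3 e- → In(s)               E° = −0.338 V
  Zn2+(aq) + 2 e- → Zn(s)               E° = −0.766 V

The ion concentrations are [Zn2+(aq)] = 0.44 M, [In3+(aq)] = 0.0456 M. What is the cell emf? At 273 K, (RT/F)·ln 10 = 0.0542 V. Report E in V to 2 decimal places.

In³⁺/In is reduced (cathode, E° = −0.338 V) and Zn²⁺/Zn is oxidized (anode).
The standard potential is −0.338 − (−0.766) = +0.428 V and the balanced reaction transfers n = 6 electrons.
Balancing gives 2 In3+(aq) + 3 Zn(s) → 2 In(s) + 3 Zn2+(aq); hence Q = [Zn2+(aq)]^3 / [In3+(aq)]^2 = 41 (log Q = 1.612).
By the Nernst equation, E = +0.428 − (0.0542/6)·(1.612) = +0.41 V.

+0.41 V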